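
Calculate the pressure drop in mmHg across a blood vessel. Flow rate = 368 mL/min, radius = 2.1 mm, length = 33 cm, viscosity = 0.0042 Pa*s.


dP = 8*mu*L*Q / (pi*r^4)
Q = 368 mL/min = 6.13333e-06 m^3/s
dP = 1113.07 Pa = 1113.07 / 133.322 mmHg = 8.349 mmHg


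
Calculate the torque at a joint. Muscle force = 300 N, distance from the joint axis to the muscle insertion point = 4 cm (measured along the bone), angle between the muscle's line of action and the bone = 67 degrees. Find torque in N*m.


Torque = F * d * sin(theta)   (moment arm = d*sin(theta))
d = 4 cm = 0.04 m
Torque = 300 * 0.04 * sin(67)
Torque = 11.05 N*m


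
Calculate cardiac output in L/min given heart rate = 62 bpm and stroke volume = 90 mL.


CO = HR * SV
CO = 62 * 90 / 1000
CO = 5.58 L/min


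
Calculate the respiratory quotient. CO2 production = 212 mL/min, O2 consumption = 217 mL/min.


RQ = VCO2 / VO2
RQ = 212 / 217
RQ = 0.977


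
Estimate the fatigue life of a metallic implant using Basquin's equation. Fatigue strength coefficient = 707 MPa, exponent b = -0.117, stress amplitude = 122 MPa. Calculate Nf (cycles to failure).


sigma_a = sigma_f' * (2Nf)^b
2Nf = (sigma_a/sigma_f')^(1/b)
2Nf = (122/707)^(1/-0.117)
2Nf = 3325651.8
Nf = 1.6628e+06


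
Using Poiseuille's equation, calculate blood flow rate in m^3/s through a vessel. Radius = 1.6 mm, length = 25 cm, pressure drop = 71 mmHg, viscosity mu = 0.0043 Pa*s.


Q = pi*r^4*dP / (8*mu*L)
r = 0.0016 m, L = 0.25 m
dP = 71 mmHg = 9465.862 Pa
Q = 2.2662e-05 m^3/s


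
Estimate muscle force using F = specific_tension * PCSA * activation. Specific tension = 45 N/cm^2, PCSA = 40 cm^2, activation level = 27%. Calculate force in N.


F = sigma * PCSA * activation
F = 45 * 40 * 0.27
F = 486 N


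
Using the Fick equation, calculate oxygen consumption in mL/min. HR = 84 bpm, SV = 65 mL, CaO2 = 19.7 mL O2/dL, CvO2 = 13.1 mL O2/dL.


CO = HR*SV = 84*65/1000 = 5.46 L/min
a-v O2 diff = 19.7 - 13.1 = 6.6 mL/dL
VO2 = CO * (CaO2-CvO2) * 10 dL/L
VO2 = 5.46 * 6.6 * 10
VO2 = 360.4 mL/min


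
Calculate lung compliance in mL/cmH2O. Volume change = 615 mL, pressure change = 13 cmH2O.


C = dV / dP
C = 615 / 13
C = 47.31 mL/cmH2O


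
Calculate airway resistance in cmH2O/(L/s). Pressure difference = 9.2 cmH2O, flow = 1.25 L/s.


R = dP / flow
R = 9.2 / 1.25
R = 7.36 cmH2O/(L/s)


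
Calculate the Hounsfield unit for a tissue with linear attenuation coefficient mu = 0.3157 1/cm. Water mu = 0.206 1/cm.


HU = ((mu_tissue - mu_water) / mu_water) * 1000
HU = ((0.3157 - 0.206) / 0.206) * 1000
HU = 532.5


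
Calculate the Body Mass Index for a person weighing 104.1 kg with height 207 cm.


BMI = weight / height^2
height = 207 cm = 2.07 m
BMI = 104.1 / 2.07^2
BMI = 24.29 kg/m^2


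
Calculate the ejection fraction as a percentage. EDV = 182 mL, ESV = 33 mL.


SV = EDV - ESV = 182 - 33 = 149 mL
EF = SV/EDV * 100 = 149/182 * 100
EF = 81.87%


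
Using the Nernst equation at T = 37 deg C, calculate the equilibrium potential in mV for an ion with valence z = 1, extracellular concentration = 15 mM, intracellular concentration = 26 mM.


E = (RT/(zF)) * ln(C_out/C_in)
T = 37 + 273.15 = 310.15 K
E = (8.314 * 310.15 / (1 * 96485)) * ln(15/26)
E = -14.7 mV


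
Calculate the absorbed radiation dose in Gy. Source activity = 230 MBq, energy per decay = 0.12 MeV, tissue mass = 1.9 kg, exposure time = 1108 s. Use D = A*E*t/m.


A = 230 MBq = 2.3000e+08 Bq
E = 0.12 MeV = 1.9224e-14 J
D = A*E*t/m = 2.3000e+08*1.9224e-14*1108/1.9
D = 0.002578 Gy


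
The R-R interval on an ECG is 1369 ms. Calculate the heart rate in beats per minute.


HR = 60 / RR_interval(s)
RR = 1369 ms = 1.369 s
HR = 60 / 1.369 = 43.83 bpm


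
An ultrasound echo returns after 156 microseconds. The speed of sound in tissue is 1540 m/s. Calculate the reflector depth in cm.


depth = c * t / 2
t = 156 us = 1.5600e-04 s
depth = 1540 * 1.5600e-04 / 2
depth = 0.12012 m = 12.012 cm


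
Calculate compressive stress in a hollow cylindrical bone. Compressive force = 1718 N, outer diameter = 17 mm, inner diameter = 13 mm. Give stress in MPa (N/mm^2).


A = pi*(r_o^2 - r_i^2)
r_o = 8.5 mm, r_i = 6.5 mm
A = 94.2478 mm^2
sigma = F/A = 1718 / 94.2478
sigma = 18.23 MPa


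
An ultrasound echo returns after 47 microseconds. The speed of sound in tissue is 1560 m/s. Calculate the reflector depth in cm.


depth = c * t / 2
t = 47 us = 4.7000e-05 s
depth = 1560 * 4.7000e-05 / 2
depth = 0.03666 m = 3.666 cm


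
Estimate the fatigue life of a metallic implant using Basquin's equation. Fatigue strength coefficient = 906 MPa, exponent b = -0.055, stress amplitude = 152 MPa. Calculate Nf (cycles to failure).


sigma_a = sigma_f' * (2Nf)^b
2Nf = (sigma_a/sigma_f')^(1/b)
2Nf = (152/906)^(1/-0.055)
2Nf = 1.2476243e+14
Nf = 6.2381e+13


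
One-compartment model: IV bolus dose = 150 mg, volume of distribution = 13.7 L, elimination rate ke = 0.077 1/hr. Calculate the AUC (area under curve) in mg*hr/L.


C0 = Dose/Vd = 150/13.7 = 10.9489 mg/L
AUC = C0/ke = 10.9489/0.077
AUC = 142.2 mg*hr/L


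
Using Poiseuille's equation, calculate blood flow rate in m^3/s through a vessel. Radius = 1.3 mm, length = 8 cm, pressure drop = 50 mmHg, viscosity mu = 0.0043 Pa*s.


Q = pi*r^4*dP / (8*mu*L)
r = 0.0013 m, L = 0.08 m
dP = 50 mmHg = 6666.1 Pa
Q = 2.1734e-05 m^3/s


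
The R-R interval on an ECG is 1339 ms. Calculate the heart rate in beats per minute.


HR = 60 / RR_interval(s)
RR = 1339 ms = 1.339 s
HR = 60 / 1.339 = 44.81 bpm


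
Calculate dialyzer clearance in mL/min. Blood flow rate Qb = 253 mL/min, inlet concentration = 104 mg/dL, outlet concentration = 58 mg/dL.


K = Qb * (Cb_in - Cb_out) / Cb_in
K = 253 * (104 - 58) / 104
K = 111.9 mL/min


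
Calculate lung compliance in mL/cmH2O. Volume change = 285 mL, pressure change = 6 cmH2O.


C = dV / dP
C = 285 / 6
C = 47.5 mL/cmH2O


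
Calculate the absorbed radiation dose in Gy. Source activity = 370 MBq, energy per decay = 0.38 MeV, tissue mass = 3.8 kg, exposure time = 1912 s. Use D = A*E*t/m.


A = 370 MBq = 3.7000e+08 Bq
E = 0.38 MeV = 6.0876e-14 J
D = A*E*t/m = 3.7000e+08*6.0876e-14*1912/3.8
D = 0.01133 Gy


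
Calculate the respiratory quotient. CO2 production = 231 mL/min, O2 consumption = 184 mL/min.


RQ = VCO2 / VO2
RQ = 231 / 184
RQ = 1.255


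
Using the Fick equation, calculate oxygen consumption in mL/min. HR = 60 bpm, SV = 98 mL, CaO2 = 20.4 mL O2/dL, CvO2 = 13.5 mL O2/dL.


CO = HR*SV = 60*98/1000 = 5.88 L/min
a-v O2 diff = 20.4 - 13.5 = 6.9 mL/dL
VO2 = CO * (CaO2-CvO2) * 10 dL/L
VO2 = 5.88 * 6.9 * 10
VO2 = 405.7 mL/min


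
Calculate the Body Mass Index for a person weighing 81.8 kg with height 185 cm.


BMI = weight / height^2
height = 185 cm = 1.85 m
BMI = 81.8 / 1.85^2
BMI = 23.9 kg/m^2


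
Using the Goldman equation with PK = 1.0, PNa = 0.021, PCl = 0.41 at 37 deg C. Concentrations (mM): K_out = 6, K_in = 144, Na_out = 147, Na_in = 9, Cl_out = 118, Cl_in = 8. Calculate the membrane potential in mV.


Vm = (RT/F)*ln((PK*Ko + PNa*Nao + PCl*Cli)/(PK*Ki + PNa*Nai + PCl*Clo))
Numer = 12.367, Denom = 192.569
Vm = -73.37 mV


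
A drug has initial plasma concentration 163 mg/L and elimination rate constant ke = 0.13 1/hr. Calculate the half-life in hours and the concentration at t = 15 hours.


t_half = ln(2) / ke = 0.693147 / 0.13 = 5.332 hr
C(t) = C0 * exp(-ke*t) = 163 * exp(-0.13*15)
C(15) = 23.19 mg/L


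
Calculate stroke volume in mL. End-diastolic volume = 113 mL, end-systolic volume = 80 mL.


SV = EDV - ESV
SV = 113 - 80
SV = 33 mL


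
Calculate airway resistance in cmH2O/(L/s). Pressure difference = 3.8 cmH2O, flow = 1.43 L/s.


R = dP / flow
R = 3.8 / 1.43
R = 2.657 cmH2O/(L/s)


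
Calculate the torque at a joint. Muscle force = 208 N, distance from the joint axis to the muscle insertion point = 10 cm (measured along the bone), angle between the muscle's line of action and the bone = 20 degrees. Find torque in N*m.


Torque = F * d * sin(theta)   (moment arm = d*sin(theta))
d = 10 cm = 0.1 m
Torque = 208 * 0.1 * sin(20)
Torque = 7.114 N*m


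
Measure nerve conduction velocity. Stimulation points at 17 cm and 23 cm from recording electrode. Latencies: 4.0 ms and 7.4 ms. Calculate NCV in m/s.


Distance = (23 - 17) / 100 = 0.06 m
dt = (7.4 - 4.0) / 1000 = 0.0034 s
NCV = dist / dt = 17.65 m/s


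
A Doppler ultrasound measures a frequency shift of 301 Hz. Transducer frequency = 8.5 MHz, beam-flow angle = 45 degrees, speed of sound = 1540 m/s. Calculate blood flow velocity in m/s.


v = fd * c / (2 * f0 * cos(theta))
v = 301 * 1540 / (2 * 8.5000e+06 * cos(45))
v = 0.03856 m/s


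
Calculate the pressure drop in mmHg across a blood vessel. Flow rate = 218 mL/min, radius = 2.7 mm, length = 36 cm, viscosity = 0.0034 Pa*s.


dP = 8*mu*L*Q / (pi*r^4)
Q = 218 mL/min = 3.63333e-06 m^3/s
dP = 213.094 Pa = 213.094 / 133.322 mmHg = 1.598 mmHg


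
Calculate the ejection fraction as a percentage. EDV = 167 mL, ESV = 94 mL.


SV = EDV - ESV = 167 - 94 = 73 mL
EF = SV/EDV * 100 = 73/167 * 100
EF = 43.71%


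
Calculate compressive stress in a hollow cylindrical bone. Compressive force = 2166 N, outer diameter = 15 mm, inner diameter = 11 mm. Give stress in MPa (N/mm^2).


A = pi*(r_o^2 - r_i^2)
r_o = 7.5 mm, r_i = 5.5 mm
A = 81.6814 mm^2
sigma = F/A = 2166 / 81.6814
sigma = 26.52 MPa


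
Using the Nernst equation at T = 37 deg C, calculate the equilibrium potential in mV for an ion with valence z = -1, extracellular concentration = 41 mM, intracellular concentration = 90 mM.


E = (RT/(zF)) * ln(C_out/C_in)
T = 37 + 273.15 = 310.15 K
E = (8.314 * 310.15 / (-1 * 96485)) * ln(41/90)
E = 21.01 mV


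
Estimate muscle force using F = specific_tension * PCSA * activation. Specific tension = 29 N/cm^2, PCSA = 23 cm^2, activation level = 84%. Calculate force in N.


F = sigma * PCSA * activation
F = 29 * 23 * 0.84
F = 560.3 N


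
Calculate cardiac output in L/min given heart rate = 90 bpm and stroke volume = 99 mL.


CO = HR * SV
CO = 90 * 99 / 1000
CO = 8.91 L/min


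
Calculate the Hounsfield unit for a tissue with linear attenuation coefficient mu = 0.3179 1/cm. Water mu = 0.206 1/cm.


HU = ((mu_tissue - mu_water) / mu_water) * 1000
HU = ((0.3179 - 0.206) / 0.206) * 1000
HU = 543.2


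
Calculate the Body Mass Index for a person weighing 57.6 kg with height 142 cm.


BMI = weight / height^2
height = 142 cm = 1.42 m
BMI = 57.6 / 1.42^2
BMI = 28.57 kg/m^2


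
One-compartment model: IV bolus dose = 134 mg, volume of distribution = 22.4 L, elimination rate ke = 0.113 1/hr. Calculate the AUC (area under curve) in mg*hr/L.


C0 = Dose/Vd = 134/22.4 = 5.98214 mg/L
AUC = C0/ke = 5.98214/0.113
AUC = 52.94 mg*hr/L


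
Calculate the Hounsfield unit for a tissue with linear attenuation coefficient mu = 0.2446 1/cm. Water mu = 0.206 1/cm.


HU = ((mu_tissue - mu_water) / mu_water) * 1000
HU = ((0.2446 - 0.206) / 0.206) * 1000
HU = 187.4


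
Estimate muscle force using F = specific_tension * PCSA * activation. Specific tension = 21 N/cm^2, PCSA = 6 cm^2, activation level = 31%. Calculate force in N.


F = sigma * PCSA * activation
F = 21 * 6 * 0.31
F = 39.06 N


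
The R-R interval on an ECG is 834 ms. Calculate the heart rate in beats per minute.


HR = 60 / RR_interval(s)
RR = 834 ms = 0.834 s
HR = 60 / 0.834 = 71.94 bpm


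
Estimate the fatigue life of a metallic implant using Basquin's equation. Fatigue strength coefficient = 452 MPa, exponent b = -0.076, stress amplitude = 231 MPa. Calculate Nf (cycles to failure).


sigma_a = sigma_f' * (2Nf)^b
2Nf = (sigma_a/sigma_f')^(1/b)
2Nf = (231/452)^(1/-0.076)
2Nf = 6852.9002
Nf = 3426


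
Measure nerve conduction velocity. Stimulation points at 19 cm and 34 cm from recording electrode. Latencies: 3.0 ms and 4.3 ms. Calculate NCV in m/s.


Distance = (34 - 19) / 100 = 0.15 m
dt = (4.3 - 3.0) / 1000 = 0.0013 s
NCV = dist / dt = 115.4 m/s


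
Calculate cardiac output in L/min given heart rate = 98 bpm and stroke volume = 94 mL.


CO = HR * SV
CO = 98 * 94 / 1000
CO = 9.212 L/min


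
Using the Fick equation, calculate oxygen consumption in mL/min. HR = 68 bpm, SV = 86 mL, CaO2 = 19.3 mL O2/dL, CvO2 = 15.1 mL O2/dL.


CO = HR*SV = 68*86/1000 = 5.848 L/min
a-v O2 diff = 19.3 - 15.1 = 4.2 mL/dL
VO2 = CO * (CaO2-CvO2) * 10 dL/L
VO2 = 5.848 * 4.2 * 10
VO2 = 245.6 mL/min


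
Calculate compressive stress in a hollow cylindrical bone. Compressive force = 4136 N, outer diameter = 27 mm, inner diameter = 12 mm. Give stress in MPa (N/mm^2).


A = pi*(r_o^2 - r_i^2)
r_o = 13.5 mm, r_i = 6 mm
A = 459.458 mm^2
sigma = F/A = 4136 / 459.458
sigma = 9.002 MPa


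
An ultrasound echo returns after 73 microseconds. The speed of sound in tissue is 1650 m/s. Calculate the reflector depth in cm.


depth = c * t / 2
t = 73 us = 7.3000e-05 s
depth = 1650 * 7.3000e-05 / 2
depth = 0.060225 m = 6.0225 cm


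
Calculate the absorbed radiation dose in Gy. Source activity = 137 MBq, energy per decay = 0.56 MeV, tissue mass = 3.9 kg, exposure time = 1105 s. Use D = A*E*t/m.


A = 137 MBq = 1.3700e+08 Bq
E = 0.56 MeV = 8.9712e-14 J
D = A*E*t/m = 1.3700e+08*8.9712e-14*1105/3.9
D = 0.003482 Gy


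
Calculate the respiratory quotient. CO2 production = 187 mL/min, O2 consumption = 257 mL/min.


RQ = VCO2 / VO2
RQ = 187 / 257
RQ = 0.7276


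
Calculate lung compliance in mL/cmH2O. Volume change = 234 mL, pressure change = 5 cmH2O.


C = dV / dP
C = 234 / 5
C = 46.8 mL/cmH2O


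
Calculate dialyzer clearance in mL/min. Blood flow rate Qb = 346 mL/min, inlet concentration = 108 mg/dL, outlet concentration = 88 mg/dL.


K = Qb * (Cb_in - Cb_out) / Cb_in
K = 346 * (108 - 88) / 108
K = 64.07 mL/min


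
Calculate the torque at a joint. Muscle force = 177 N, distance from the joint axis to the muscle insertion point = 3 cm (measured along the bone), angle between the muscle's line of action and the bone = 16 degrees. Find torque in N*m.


Torque = F * d * sin(theta)   (moment arm = d*sin(theta))
d = 3 cm = 0.03 m
Torque = 177 * 0.03 * sin(16)
Torque = 1.464 N*m


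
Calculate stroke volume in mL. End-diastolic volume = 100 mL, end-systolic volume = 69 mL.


SV = EDV - ESV
SV = 100 - 69
SV = 31 mL


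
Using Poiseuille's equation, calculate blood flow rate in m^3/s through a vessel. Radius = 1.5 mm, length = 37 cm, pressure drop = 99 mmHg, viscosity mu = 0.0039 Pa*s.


Q = pi*r^4*dP / (8*mu*L)
r = 0.0015 m, L = 0.37 m
dP = 99 mmHg = 13198.878 Pa
Q = 1.8184e-05 m^3/s


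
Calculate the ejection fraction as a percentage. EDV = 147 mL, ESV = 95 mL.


SV = EDV - ESV = 147 - 95 = 52 mL
EF = SV/EDV * 100 = 52/147 * 100
EF = 35.37%


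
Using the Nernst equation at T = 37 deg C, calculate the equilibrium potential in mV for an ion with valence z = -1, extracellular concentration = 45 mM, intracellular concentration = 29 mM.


E = (RT/(zF)) * ln(C_out/C_in)
T = 37 + 273.15 = 310.15 K
E = (8.314 * 310.15 / (-1 * 96485)) * ln(45/29)
E = -11.74 mV


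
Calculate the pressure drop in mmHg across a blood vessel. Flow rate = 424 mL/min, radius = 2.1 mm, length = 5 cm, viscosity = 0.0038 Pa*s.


dP = 8*mu*L*Q / (pi*r^4)
Q = 424 mL/min = 7.06667e-06 m^3/s
dP = 175.805 Pa = 175.805 / 133.322 mmHg = 1.319 mmHg


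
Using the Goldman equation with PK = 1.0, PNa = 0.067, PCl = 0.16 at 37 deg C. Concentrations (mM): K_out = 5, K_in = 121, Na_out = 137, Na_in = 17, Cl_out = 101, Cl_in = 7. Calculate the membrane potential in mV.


Vm = (RT/F)*ln((PK*Ko + PNa*Nao + PCl*Cli)/(PK*Ki + PNa*Nai + PCl*Clo))
Numer = 15.299, Denom = 138.299
Vm = -58.84 mV


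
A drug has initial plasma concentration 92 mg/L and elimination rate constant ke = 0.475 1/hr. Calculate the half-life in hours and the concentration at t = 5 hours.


t_half = ln(2) / ke = 0.693147 / 0.475 = 1.459 hr
C(t) = C0 * exp(-ke*t) = 92 * exp(-0.475*5)
C(5) = 8.557 mg/L


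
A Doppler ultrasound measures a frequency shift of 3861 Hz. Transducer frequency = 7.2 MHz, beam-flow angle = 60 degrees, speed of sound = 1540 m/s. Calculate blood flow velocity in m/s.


v = fd * c / (2 * f0 * cos(theta))
v = 3861 * 1540 / (2 * 7.2000e+06 * cos(60))
v = 0.8258 m/s


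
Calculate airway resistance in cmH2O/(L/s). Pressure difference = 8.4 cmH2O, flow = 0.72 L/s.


R = dP / flow
R = 8.4 / 0.72
R = 11.67 cmH2O/(L/s)


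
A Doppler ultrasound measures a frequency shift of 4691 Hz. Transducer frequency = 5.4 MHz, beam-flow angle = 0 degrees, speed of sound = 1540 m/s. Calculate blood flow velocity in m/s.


v = fd * c / (2 * f0 * cos(theta))
v = 4691 * 1540 / (2 * 5.4000e+06 * cos(0))
v = 0.6689 m/s


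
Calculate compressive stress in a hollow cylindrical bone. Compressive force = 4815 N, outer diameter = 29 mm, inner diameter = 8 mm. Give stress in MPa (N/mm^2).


A = pi*(r_o^2 - r_i^2)
r_o = 14.5 mm, r_i = 4 mm
A = 610.254 mm^2
sigma = F/A = 4815 / 610.254
sigma = 7.89 MPa


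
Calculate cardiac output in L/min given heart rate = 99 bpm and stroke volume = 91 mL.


CO = HR * SV
CO = 99 * 91 / 1000
CO = 9.009 L/min


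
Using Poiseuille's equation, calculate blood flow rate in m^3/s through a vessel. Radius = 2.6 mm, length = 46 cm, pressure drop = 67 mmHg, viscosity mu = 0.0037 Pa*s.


Q = pi*r^4*dP / (8*mu*L)
r = 0.0026 m, L = 0.46 m
dP = 67 mmHg = 8932.574 Pa
Q = 9.4183e-05 m^3/s


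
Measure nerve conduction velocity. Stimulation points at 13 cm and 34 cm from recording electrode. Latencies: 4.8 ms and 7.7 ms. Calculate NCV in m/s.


Distance = (34 - 13) / 100 = 0.21 m
dt = (7.7 - 4.8) / 1000 = 0.0029 s
NCV = dist / dt = 72.41 m/s


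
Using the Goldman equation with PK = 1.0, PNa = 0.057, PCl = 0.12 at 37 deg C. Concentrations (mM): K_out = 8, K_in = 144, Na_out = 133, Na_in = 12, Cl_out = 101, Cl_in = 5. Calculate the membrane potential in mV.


Vm = (RT/F)*ln((PK*Ko + PNa*Nao + PCl*Cli)/(PK*Ki + PNa*Nai + PCl*Clo))
Numer = 16.181, Denom = 156.804
Vm = -60.7 mV


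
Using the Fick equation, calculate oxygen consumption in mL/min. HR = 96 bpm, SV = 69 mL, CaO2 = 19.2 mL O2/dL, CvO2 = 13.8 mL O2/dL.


CO = HR*SV = 96*69/1000 = 6.624 L/min
a-v O2 diff = 19.2 - 13.8 = 5.4 mL/dL
VO2 = CO * (CaO2-CvO2) * 10 dL/L
VO2 = 6.624 * 5.4 * 10
VO2 = 357.7 mL/min


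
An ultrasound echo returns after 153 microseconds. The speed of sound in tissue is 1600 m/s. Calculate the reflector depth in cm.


depth = c * t / 2
t = 153 us = 1.5300e-04 s
depth = 1600 * 1.5300e-04 / 2
depth = 0.1224 m = 12.24 cm


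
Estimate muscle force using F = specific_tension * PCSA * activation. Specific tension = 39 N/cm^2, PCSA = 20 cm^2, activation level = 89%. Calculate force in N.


F = sigma * PCSA * activation
F = 39 * 20 * 0.89
F = 694.2 N


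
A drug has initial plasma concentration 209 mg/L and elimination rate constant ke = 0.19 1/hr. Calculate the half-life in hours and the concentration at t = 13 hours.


t_half = ln(2) / ke = 0.693147 / 0.19 = 3.648 hr
C(t) = C0 * exp(-ke*t) = 209 * exp(-0.19*13)
C(13) = 17.68 mg/L


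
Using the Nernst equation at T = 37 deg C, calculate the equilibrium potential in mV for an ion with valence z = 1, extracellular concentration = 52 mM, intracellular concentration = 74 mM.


E = (RT/(zF)) * ln(C_out/C_in)
T = 37 + 273.15 = 310.15 K
E = (8.314 * 310.15 / (1 * 96485)) * ln(52/74)
E = -9.429 mV


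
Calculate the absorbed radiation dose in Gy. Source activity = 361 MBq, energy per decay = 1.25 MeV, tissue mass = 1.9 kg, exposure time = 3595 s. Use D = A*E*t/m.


A = 361 MBq = 3.6100e+08 Bq
E = 1.25 MeV = 2.0025e-13 J
D = A*E*t/m = 3.6100e+08*2.0025e-13*3595/1.9
D = 0.1368 Gy


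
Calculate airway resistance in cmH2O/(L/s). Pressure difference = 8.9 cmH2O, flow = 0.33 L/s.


R = dP / flow
R = 8.9 / 0.33
R = 26.97 cmH2O/(L/s)


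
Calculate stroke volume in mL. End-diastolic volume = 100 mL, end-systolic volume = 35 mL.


SV = EDV - ESV
SV = 100 - 35
SV = 65 mL


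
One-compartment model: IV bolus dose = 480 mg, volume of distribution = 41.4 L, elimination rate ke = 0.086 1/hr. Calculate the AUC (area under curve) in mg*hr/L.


C0 = Dose/Vd = 480/41.4 = 11.5942 mg/L
AUC = C0/ke = 11.5942/0.086
AUC = 134.8 mg*hr/L


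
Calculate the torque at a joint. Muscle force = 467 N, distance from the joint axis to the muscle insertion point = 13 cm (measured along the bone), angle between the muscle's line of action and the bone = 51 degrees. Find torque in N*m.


Torque = F * d * sin(theta)   (moment arm = d*sin(theta))
d = 13 cm = 0.13 m
Torque = 467 * 0.13 * sin(51)
Torque = 47.18 N*m


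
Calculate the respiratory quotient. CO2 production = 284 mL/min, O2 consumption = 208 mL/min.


RQ = VCO2 / VO2
RQ = 284 / 208
RQ = 1.365


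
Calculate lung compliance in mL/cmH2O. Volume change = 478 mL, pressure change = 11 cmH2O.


C = dV / dP
C = 478 / 11
C = 43.45 mL/cmH2O


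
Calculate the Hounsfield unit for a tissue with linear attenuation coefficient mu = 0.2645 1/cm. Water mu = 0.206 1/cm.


HU = ((mu_tissue - mu_water) / mu_water) * 1000
HU = ((0.2645 - 0.206) / 0.206) * 1000
HU = 284


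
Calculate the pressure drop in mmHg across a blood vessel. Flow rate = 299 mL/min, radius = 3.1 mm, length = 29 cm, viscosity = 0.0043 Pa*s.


dP = 8*mu*L*Q / (pi*r^4)
Q = 299 mL/min = 4.98333e-06 m^3/s
dP = 171.348 Pa = 171.348 / 133.322 mmHg = 1.285 mmHg


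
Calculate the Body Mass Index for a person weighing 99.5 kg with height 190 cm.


BMI = weight / height^2
height = 190 cm = 1.9 m
BMI = 99.5 / 1.9^2
BMI = 27.56 kg/m^2


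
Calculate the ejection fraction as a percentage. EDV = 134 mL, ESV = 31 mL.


SV = EDV - ESV = 134 - 31 = 103 mL
EF = SV/EDV * 100 = 103/134 * 100
EF = 76.87%


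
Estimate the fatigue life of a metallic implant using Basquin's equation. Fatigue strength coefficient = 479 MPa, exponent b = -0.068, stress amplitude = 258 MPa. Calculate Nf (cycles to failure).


sigma_a = sigma_f' * (2Nf)^b
2Nf = (sigma_a/sigma_f')^(1/b)
2Nf = (258/479)^(1/-0.068)
2Nf = 8947.5277
Nf = 4474


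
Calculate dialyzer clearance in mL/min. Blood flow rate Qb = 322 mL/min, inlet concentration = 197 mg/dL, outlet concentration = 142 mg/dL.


K = Qb * (Cb_in - Cb_out) / Cb_in
K = 322 * (197 - 142) / 197
K = 89.9 mL/min


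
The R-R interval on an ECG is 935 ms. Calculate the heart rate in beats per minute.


HR = 60 / RR_interval(s)
RR = 935 ms = 0.935 s
HR = 60 / 0.935 = 64.17 bpm


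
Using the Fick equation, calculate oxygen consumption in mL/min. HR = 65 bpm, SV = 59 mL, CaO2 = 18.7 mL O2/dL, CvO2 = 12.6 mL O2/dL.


CO = HR*SV = 65*59/1000 = 3.835 L/min
a-v O2 diff = 18.7 - 12.6 = 6.1 mL/dL
VO2 = CO * (CaO2-CvO2) * 10 dL/L
VO2 = 3.835 * 6.1 * 10
VO2 = 233.9 mL/min


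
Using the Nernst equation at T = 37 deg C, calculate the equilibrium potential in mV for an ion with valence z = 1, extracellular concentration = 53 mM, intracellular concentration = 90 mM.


E = (RT/(zF)) * ln(C_out/C_in)
T = 37 + 273.15 = 310.15 K
E = (8.314 * 310.15 / (1 * 96485)) * ln(53/90)
E = -14.15 mV


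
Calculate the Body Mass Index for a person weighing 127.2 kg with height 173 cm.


BMI = weight / height^2
height = 173 cm = 1.73 m
BMI = 127.2 / 1.73^2
BMI = 42.5 kg/m^2


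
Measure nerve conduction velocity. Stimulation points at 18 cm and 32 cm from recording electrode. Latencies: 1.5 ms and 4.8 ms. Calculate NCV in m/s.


Distance = (32 - 18) / 100 = 0.14 m
dt = (4.8 - 1.5) / 1000 = 0.0033 s
NCV = dist / dt = 42.42 m/s


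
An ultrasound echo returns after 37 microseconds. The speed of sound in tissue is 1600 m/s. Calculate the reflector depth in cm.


depth = c * t / 2
t = 37 us = 3.7000e-05 s
depth = 1600 * 3.7000e-05 / 2
depth = 0.0296 m = 2.96 cm


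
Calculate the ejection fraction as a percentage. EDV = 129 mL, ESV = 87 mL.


SV = EDV - ESV = 129 - 87 = 42 mL
EF = SV/EDV * 100 = 42/129 * 100
EF = 32.56%


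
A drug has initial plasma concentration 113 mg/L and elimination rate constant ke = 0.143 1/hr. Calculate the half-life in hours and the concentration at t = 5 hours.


t_half = ln(2) / ke = 0.693147 / 0.143 = 4.847 hr
C(t) = C0 * exp(-ke*t) = 113 * exp(-0.143*5)
C(5) = 55.28 mg/L


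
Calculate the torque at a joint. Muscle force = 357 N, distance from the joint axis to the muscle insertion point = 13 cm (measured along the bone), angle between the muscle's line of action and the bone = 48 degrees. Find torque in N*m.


Torque = F * d * sin(theta)   (moment arm = d*sin(theta))
d = 13 cm = 0.13 m
Torque = 357 * 0.13 * sin(48)
Torque = 34.49 N*m


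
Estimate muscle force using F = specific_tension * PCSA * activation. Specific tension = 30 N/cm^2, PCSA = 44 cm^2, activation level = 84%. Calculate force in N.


F = sigma * PCSA * activation
F = 30 * 44 * 0.84
F = 1109 N


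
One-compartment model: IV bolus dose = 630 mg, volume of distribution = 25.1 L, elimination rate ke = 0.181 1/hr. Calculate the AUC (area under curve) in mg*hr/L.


C0 = Dose/Vd = 630/25.1 = 25.0996 mg/L
AUC = C0/ke = 25.0996/0.181
AUC = 138.7 mg*hr/L


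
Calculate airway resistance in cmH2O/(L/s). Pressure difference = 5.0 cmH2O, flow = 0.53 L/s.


R = dP / flow
R = 5.0 / 0.53
R = 9.434 cmH2O/(L/s)


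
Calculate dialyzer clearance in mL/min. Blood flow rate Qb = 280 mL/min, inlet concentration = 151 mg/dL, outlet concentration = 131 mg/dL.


K = Qb * (Cb_in - Cb_out) / Cb_in
K = 280 * (151 - 131) / 151
K = 37.09 mL/min


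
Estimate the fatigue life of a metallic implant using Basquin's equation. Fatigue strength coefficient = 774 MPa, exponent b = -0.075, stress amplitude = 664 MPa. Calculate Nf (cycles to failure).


sigma_a = sigma_f' * (2Nf)^b
2Nf = (sigma_a/sigma_f')^(1/b)
2Nf = (664/774)^(1/-0.075)
2Nf = 7.7203754
Nf = 3.86


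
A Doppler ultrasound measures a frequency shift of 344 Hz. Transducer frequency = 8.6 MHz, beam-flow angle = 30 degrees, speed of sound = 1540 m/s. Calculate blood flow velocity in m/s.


v = fd * c / (2 * f0 * cos(theta))
v = 344 * 1540 / (2 * 8.6000e+06 * cos(30))
v = 0.03556 m/s


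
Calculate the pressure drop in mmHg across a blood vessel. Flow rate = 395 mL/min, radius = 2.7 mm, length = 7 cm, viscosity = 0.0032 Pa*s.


dP = 8*mu*L*Q / (pi*r^4)
Q = 395 mL/min = 6.58333e-06 m^3/s
dP = 70.6608 Pa = 70.6608 / 133.322 mmHg = 0.53 mmHg


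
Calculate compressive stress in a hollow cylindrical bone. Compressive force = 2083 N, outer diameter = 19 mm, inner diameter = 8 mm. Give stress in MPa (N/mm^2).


A = pi*(r_o^2 - r_i^2)
r_o = 9.5 mm, r_i = 4 mm
A = 233.263 mm^2
sigma = F/A = 2083 / 233.263
sigma = 8.93 MPa


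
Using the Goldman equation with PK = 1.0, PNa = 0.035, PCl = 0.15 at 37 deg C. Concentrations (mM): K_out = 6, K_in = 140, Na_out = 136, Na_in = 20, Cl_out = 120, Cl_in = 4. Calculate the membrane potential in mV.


Vm = (RT/F)*ln((PK*Ko + PNa*Nao + PCl*Cli)/(PK*Ki + PNa*Nai + PCl*Clo))
Numer = 11.36, Denom = 158.7
Vm = -70.47 mV


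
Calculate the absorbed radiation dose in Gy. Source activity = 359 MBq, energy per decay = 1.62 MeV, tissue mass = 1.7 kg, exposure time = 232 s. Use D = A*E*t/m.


A = 359 MBq = 3.5900e+08 Bq
E = 1.62 MeV = 2.59524e-13 J
D = A*E*t/m = 3.5900e+08*2.59524e-13*232/1.7
D = 0.01271 Gy


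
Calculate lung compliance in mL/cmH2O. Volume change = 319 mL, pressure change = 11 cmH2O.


C = dV / dP
C = 319 / 11
C = 29 mL/cmH2O


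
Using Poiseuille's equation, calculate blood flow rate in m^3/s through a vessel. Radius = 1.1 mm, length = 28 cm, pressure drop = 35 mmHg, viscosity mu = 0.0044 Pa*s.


Q = pi*r^4*dP / (8*mu*L)
r = 0.0011 m, L = 0.28 m
dP = 35 mmHg = 4666.27 Pa
Q = 2.1777e-06 m^3/s


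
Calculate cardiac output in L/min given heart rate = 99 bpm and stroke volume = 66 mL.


CO = HR * SV
CO = 99 * 66 / 1000
CO = 6.534 L/min


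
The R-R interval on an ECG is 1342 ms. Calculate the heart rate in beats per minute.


HR = 60 / RR_interval(s)
RR = 1342 ms = 1.342 s
HR = 60 / 1.342 = 44.71 bpm


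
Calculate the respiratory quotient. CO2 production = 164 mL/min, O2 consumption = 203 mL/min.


RQ = VCO2 / VO2
RQ = 164 / 203
RQ = 0.8079


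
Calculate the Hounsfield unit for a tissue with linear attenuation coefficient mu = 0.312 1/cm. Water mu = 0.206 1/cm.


HU = ((mu_tissue - mu_water) / mu_water) * 1000
HU = ((0.312 - 0.206) / 0.206) * 1000
HU = 514.6


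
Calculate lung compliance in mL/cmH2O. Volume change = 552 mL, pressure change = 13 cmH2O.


C = dV / dP
C = 552 / 13
C = 42.46 mL/cmH2O


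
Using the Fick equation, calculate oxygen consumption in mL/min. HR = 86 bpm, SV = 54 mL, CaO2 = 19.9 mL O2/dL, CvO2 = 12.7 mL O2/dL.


CO = HR*SV = 86*54/1000 = 4.644 L/min
a-v O2 diff = 19.9 - 12.7 = 7.2 mL/dL
VO2 = CO * (CaO2-CvO2) * 10 dL/L
VO2 = 4.644 * 7.2 * 10
VO2 = 334.4 mL/min


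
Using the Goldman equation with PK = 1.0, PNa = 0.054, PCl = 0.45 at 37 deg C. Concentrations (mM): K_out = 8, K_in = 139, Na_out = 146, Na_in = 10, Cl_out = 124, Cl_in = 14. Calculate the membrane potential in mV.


Vm = (RT/F)*ln((PK*Ko + PNa*Nao + PCl*Cli)/(PK*Ki + PNa*Nai + PCl*Clo))
Numer = 22.184, Denom = 195.34
Vm = -58.14 mV


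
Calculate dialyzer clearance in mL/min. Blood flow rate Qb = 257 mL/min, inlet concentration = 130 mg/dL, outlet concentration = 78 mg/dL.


K = Qb * (Cb_in - Cb_out) / Cb_in
K = 257 * (130 - 78) / 130
K = 102.8 mL/min


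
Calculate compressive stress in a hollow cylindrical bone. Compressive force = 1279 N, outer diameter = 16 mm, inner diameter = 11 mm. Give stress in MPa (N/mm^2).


A = pi*(r_o^2 - r_i^2)
r_o = 8 mm, r_i = 5.5 mm
A = 106.029 mm^2
sigma = F/A = 1279 / 106.029
sigma = 12.06 MPa


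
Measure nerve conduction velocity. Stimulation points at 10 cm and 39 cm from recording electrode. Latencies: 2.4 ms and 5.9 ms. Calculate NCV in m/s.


Distance = (39 - 10) / 100 = 0.29 m
dt = (5.9 - 2.4) / 1000 = 0.0035 s
NCV = dist / dt = 82.86 m/s


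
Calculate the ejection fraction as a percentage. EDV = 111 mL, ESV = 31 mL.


SV = EDV - ESV = 111 - 31 = 80 mL
EF = SV/EDV * 100 = 80/111 * 100
EF = 72.07%


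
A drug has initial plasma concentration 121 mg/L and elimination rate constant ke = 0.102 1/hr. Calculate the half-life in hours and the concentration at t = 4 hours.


t_half = ln(2) / ke = 0.693147 / 0.102 = 6.796 hr
C(t) = C0 * exp(-ke*t) = 121 * exp(-0.102*4)
C(4) = 80.46 mg/L


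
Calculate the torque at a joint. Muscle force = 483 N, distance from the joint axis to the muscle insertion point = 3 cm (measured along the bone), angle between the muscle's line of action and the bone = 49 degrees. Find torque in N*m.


Torque = F * d * sin(theta)   (moment arm = d*sin(theta))
d = 3 cm = 0.03 m
Torque = 483 * 0.03 * sin(49)
Torque = 10.94 N*m


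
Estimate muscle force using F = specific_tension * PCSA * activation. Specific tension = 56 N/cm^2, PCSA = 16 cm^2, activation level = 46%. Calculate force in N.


F = sigma * PCSA * activation
F = 56 * 16 * 0.46
F = 412.2 N


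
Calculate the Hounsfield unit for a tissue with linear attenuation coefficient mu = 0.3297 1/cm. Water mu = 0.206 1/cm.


HU = ((mu_tissue - mu_water) / mu_water) * 1000
HU = ((0.3297 - 0.206) / 0.206) * 1000
HU = 600.5


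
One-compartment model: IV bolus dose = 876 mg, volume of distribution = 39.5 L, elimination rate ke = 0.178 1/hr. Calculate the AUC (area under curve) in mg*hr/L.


C0 = Dose/Vd = 876/39.5 = 22.1772 mg/L
AUC = C0/ke = 22.1772/0.178
AUC = 124.6 mg*hr/L


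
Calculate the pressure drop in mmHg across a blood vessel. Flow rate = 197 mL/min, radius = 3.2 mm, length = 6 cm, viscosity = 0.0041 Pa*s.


dP = 8*mu*L*Q / (pi*r^4)
Q = 197 mL/min = 3.28333e-06 m^3/s
dP = 19.6151 Pa = 19.6151 / 133.322 mmHg = 0.1471 mmHg


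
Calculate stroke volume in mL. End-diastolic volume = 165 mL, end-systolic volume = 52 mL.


SV = EDV - ESV
SV = 165 - 52
SV = 113 mL


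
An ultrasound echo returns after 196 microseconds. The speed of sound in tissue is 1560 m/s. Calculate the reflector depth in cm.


depth = c * t / 2
t = 196 us = 1.9600e-04 s
depth = 1560 * 1.9600e-04 / 2
depth = 0.15288 m = 15.288 cm


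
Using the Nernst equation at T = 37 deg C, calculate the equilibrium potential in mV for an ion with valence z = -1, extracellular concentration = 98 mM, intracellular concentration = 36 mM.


E = (RT/(zF)) * ln(C_out/C_in)
T = 37 + 273.15 = 310.15 K
E = (8.314 * 310.15 / (-1 * 96485)) * ln(98/36)
E = -26.76 mV


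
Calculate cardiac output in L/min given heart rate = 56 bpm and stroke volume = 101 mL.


CO = HR * SV
CO = 56 * 101 / 1000
CO = 5.656 L/min


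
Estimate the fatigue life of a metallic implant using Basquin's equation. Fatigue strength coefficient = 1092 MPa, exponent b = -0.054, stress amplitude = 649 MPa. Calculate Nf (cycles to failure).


sigma_a = sigma_f' * (2Nf)^b
2Nf = (sigma_a/sigma_f')^(1/b)
2Nf = (649/1092)^(1/-0.054)
2Nf = 15303.004
Nf = 7652


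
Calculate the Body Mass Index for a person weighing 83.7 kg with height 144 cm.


BMI = weight / height^2
height = 144 cm = 1.44 m
BMI = 83.7 / 1.44^2
BMI = 40.36 kg/m^2


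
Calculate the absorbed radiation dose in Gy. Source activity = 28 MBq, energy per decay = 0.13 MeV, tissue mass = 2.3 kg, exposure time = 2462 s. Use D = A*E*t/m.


A = 28 MBq = 2.8000e+07 Bq
E = 0.13 MeV = 2.0826e-14 J
D = A*E*t/m = 2.8000e+07*2.0826e-14*2462/2.3
D = 6.2420e-04 Gy


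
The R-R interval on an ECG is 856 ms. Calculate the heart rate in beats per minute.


HR = 60 / RR_interval(s)
RR = 856 ms = 0.856 s
HR = 60 / 0.856 = 70.09 bpm


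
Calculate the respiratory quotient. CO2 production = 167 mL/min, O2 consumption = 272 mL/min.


RQ = VCO2 / VO2
RQ = 167 / 272
RQ = 0.614


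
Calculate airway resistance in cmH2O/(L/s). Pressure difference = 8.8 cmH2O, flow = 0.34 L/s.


R = dP / flow
R = 8.8 / 0.34
R = 25.88 cmH2O/(L/s)


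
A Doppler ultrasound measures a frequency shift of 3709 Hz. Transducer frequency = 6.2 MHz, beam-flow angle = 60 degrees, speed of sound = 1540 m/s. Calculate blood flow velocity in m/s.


v = fd * c / (2 * f0 * cos(theta))
v = 3709 * 1540 / (2 * 6.2000e+06 * cos(60))
v = 0.9213 m/s


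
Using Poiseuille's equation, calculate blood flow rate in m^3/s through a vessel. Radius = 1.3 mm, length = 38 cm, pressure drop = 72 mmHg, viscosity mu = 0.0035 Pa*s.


Q = pi*r^4*dP / (8*mu*L)
r = 0.0013 m, L = 0.38 m
dP = 72 mmHg = 9599.184 Pa
Q = 8.0950e-06 m^3/s


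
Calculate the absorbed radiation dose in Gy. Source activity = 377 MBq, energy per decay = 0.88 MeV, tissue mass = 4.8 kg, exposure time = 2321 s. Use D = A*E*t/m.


A = 377 MBq = 3.7700e+08 Bq
E = 0.88 MeV = 1.40976e-13 J
D = A*E*t/m = 3.7700e+08*1.40976e-13*2321/4.8
D = 0.0257 Gy


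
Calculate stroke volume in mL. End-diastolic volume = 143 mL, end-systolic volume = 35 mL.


SV = EDV - ESV
SV = 143 - 35
SV = 108 mL


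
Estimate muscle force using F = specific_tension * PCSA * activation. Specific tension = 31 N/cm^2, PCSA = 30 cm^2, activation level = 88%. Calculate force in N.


F = sigma * PCSA * activation
F = 31 * 30 * 0.88
F = 818.4 N


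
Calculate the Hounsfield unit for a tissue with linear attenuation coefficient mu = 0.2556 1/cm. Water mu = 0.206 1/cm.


HU = ((mu_tissue - mu_water) / mu_water) * 1000
HU = ((0.2556 - 0.206) / 0.206) * 1000
HU = 240.8


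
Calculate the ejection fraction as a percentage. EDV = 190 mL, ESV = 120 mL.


SV = EDV - ESV = 190 - 120 = 70 mL
EF = SV/EDV * 100 = 70/190 * 100
EF = 36.84%


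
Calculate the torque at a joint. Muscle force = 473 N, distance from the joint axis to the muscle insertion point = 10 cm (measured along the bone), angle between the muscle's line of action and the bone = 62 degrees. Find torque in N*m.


Torque = F * d * sin(theta)   (moment arm = d*sin(theta))
d = 10 cm = 0.1 m
Torque = 473 * 0.1 * sin(62)
Torque = 41.76 N*m


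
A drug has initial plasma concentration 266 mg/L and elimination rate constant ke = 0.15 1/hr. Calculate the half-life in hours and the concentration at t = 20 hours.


t_half = ln(2) / ke = 0.693147 / 0.15 = 4.621 hr
C(t) = C0 * exp(-ke*t) = 266 * exp(-0.15*20)
C(20) = 13.24 mg/L


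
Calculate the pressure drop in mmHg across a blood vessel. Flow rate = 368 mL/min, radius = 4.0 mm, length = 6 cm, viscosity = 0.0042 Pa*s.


dP = 8*mu*L*Q / (pi*r^4)
Q = 368 mL/min = 6.13333e-06 m^3/s
dP = 15.3744 Pa = 15.3744 / 133.322 mmHg = 0.1153 mmHg


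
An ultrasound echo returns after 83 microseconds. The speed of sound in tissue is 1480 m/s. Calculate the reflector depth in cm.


depth = c * t / 2
t = 83 us = 8.3000e-05 s
depth = 1480 * 8.3000e-05 / 2
depth = 0.06142 m = 6.142 cm


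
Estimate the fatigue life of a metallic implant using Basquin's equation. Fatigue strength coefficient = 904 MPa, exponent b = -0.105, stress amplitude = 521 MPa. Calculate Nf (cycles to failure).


sigma_a = sigma_f' * (2Nf)^b
2Nf = (sigma_a/sigma_f')^(1/b)
2Nf = (521/904)^(1/-0.105)
2Nf = 190.25675
Nf = 95.13


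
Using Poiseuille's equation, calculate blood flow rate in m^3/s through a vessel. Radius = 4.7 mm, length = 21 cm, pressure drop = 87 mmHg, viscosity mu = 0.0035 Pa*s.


Q = pi*r^4*dP / (8*mu*L)
r = 0.0047 m, L = 0.21 m
dP = 87 mmHg = 11599.014 Pa
Q = 0.003024 m^3/s


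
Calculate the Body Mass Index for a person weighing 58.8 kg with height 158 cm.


BMI = weight / height^2
height = 158 cm = 1.58 m
BMI = 58.8 / 1.58^2
BMI = 23.55 kg/m^2


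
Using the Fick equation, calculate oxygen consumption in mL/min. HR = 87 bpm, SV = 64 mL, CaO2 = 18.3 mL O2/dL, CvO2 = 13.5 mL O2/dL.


CO = HR*SV = 87*64/1000 = 5.568 L/min
a-v O2 diff = 18.3 - 13.5 = 4.8 mL/dL
VO2 = CO * (CaO2-CvO2) * 10 dL/L
VO2 = 5.568 * 4.8 * 10
VO2 = 267.3 mL/min


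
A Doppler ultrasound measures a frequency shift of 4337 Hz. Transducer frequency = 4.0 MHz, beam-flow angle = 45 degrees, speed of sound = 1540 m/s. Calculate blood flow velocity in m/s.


v = fd * c / (2 * f0 * cos(theta))
v = 4337 * 1540 / (2 * 4.0000e+06 * cos(45))
v = 1.181 m/s


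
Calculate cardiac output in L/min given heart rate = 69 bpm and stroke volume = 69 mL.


CO = HR * SV
CO = 69 * 69 / 1000
CO = 4.761 L/min


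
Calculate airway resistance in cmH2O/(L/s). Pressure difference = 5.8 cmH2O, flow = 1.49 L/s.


R = dP / flow
R = 5.8 / 1.49
R = 3.893 cmH2O/(L/s)


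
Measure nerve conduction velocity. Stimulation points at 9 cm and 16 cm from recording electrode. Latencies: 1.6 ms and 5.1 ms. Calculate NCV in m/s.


Distance = (16 - 9) / 100 = 0.07 m
dt = (5.1 - 1.6) / 1000 = 0.0035 s
NCV = dist / dt = 20 m/s


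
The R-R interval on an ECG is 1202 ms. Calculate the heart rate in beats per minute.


HR = 60 / RR_interval(s)
RR = 1202 ms = 1.202 s
HR = 60 / 1.202 = 49.92 bpm


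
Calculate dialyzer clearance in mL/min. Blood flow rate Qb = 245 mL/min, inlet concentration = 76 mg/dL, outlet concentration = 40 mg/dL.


K = Qb * (Cb_in - Cb_out) / Cb_in
K = 245 * (76 - 40) / 76
K = 116.1 mL/min


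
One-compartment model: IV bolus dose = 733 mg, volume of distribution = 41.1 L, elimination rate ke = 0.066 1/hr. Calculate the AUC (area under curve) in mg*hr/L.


C0 = Dose/Vd = 733/41.1 = 17.8345 mg/L
AUC = C0/ke = 17.8345/0.066
AUC = 270.2 mg*hr/L


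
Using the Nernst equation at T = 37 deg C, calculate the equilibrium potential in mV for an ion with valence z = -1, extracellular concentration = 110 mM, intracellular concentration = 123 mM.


E = (RT/(zF)) * ln(C_out/C_in)
T = 37 + 273.15 = 310.15 K
E = (8.314 * 310.15 / (-1 * 96485)) * ln(110/123)
E = 2.985 mV
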